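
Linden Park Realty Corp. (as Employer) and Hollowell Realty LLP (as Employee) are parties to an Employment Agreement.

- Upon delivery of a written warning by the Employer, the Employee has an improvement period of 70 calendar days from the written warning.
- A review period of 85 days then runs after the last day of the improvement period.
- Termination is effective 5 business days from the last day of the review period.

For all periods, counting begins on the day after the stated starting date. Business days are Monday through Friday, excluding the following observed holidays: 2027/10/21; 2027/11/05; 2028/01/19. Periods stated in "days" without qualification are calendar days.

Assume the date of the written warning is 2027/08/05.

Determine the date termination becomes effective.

2028/01/14

The last day of the improvement period: 2027/08/05 + 70 days = 2027/10/14.
The last day of the review period: 85 calendar days after 2027/10/14 is 2028/01/07.
The date termination becomes effective: 5 business days after Friday, 2028/01/07, skipping weekends — Jan 10, Jan 11, Jan 12, Jan 13, Jan 14 — lands on Friday, 2028/01/14.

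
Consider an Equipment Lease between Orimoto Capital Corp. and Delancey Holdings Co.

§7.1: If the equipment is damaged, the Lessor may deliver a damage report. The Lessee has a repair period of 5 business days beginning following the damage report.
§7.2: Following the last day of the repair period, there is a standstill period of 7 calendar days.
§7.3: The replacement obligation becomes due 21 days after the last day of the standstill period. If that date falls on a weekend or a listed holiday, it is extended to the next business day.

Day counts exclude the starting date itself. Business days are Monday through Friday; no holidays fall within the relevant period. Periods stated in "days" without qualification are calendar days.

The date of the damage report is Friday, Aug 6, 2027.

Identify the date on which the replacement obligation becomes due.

From Friday, Aug 6, 2027, 5 business days (Aug 9, Aug 10, Aug 11, Aug 12, Aug 13, skipping weekends) brings us to Friday, Aug 13, 2027, which is the last day of the repair period.
Adding 7 calendar days to Aug 13, 2027 gives Aug 20, 2027, which is the last day of the standstill period.
The date on which the replacement obligation becomes due: Aug 20, 2027 + 21 days = Sep 10, 2027. Sep 10, 2027 is a Friday, so no roll-forward applies.

Sep 10, 2027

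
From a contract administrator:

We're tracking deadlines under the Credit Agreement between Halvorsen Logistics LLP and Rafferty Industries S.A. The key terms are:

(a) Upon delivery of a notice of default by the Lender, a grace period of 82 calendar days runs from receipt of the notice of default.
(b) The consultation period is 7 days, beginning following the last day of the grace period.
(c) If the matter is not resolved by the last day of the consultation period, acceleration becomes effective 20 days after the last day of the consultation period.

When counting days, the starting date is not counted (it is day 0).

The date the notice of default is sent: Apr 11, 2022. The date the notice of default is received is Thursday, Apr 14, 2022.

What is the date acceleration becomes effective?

The last day of the grace period: 82 calendar days after Apr 14, 2022 is Jul 5, 2022.
The last day of the consultation period: 7 calendar days after Jul 5, 2022 is Jul 12, 2022.
Adding 20 calendar days to Jul 12, 2022 gives Aug 1, 2022, which is the date acceleration becomes effective.

Aug 1, 2022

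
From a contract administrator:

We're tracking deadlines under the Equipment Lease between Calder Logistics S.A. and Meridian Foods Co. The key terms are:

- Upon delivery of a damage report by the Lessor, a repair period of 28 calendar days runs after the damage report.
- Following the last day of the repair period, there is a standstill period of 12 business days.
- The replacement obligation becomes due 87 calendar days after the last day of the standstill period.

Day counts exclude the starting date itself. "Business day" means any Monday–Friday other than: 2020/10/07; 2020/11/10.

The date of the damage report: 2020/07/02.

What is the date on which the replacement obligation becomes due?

2020/11/12

The last day of the repair period: 28 calendar days after 2020/07/02 is 2020/07/30.
From Thursday, 2020/07/30, 12 business days (Jul 31, Aug 3, Aug 4, Aug 5, …, Aug 13, Aug 14, Aug 17, skipping weekends) brings us to Monday, 2020/08/17, which is the last day of the standstill period.
The date on which the replacement obligation becomes due: 87 calendar days after 2020/08/17 is 2020/11/12.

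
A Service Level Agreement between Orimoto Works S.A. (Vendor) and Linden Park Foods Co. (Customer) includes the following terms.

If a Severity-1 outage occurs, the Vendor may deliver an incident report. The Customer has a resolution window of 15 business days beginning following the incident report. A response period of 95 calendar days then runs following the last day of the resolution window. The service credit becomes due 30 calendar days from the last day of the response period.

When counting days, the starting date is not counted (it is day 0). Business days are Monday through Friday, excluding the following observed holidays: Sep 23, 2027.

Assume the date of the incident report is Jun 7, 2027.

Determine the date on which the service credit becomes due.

The last day of the resolution window: 15 business days after Monday, Jun 7, 2027, skipping weekends — Jun 8, Jun 9, Jun 10, Jun 11, …, Jun 24, Jun 25, Jun 28 — lands on Monday, Jun 28, 2027.
The last day of the response period: Jun 28, 2027 + 95 days = Oct 1, 2027.
Adding 30 calendar days to Oct 1, 2027 gives Oct 31, 2027, which is the date on which the service credit becomes due.

Oct 31, 2027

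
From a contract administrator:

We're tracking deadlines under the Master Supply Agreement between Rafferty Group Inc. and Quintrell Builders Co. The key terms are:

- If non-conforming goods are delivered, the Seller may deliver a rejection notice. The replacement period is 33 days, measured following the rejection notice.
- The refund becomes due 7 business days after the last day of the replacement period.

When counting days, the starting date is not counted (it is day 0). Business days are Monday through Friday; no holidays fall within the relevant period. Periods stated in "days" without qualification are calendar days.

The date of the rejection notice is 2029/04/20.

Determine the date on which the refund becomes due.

Adding 33 calendar days to 2029/04/20 gives 2029/05/23, which is the last day of the replacement period.
The date on which the refund becomes due: counting 7 business days from Wednesday, 2029/05/23 (May 24, May 25, May 28, May 29, May 30, May 31, Jun 1, skipping weekends) reaches Friday, 2029/06/01.

2029/06/01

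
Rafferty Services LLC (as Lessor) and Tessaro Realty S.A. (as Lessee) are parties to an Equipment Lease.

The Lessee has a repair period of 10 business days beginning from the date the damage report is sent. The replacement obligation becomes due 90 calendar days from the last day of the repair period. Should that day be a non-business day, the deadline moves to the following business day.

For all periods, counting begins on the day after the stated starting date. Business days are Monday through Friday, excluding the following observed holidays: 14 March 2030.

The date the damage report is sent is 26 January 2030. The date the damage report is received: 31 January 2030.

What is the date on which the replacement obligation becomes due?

9 May 2030

From Saturday, 26 January 2030, 10 business days (Jan 28, Jan 29, Jan 30, Jan 31, Feb 1, Feb 4, Feb 5, Feb 6, Feb 7, Feb 8, skipping weekends) brings us to Friday, 8 February 2030, which is the last day of the repair period.
The date on which the replacement obligation becomes due: 8 February 2030 + 90 days = 9 May 2030. 9 May 2030 is a Thursday and is not a listed holiday, so no roll-forward applies.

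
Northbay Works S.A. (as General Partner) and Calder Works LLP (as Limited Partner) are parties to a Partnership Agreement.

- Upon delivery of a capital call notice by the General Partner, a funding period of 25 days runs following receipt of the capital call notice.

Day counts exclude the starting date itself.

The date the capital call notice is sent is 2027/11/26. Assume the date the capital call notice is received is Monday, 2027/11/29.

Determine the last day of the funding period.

2027/12/24

Adding 25 calendar days to 2027/11/29 gives 2027/12/24, which is the last day of the funding period.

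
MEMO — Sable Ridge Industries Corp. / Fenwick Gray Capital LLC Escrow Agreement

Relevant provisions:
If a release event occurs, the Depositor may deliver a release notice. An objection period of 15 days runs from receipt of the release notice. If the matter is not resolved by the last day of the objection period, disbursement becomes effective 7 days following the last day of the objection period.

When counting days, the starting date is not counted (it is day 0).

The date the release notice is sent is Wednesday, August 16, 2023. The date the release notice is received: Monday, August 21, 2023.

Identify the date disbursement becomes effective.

September 12, 2023

The last day of the objection period: August 21, 2023 + 15 days = September 5, 2023.
Adding 7 calendar days to September 5, 2023 gives September 12, 2023, which is the date disbursement becomes effective.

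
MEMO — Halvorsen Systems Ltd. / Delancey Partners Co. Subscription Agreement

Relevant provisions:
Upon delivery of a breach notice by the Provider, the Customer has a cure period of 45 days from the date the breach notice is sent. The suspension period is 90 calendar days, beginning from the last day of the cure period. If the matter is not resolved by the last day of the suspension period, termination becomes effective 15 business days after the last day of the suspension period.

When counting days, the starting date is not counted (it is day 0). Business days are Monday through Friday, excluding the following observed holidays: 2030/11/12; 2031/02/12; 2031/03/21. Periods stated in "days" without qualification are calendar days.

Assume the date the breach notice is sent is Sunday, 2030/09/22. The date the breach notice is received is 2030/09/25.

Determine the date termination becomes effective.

Adding 45 calendar days to 2030/09/22 gives 2030/11/06, which is the last day of the cure period.
The last day of the suspension period: 90 calendar days after 2030/11/06 is 2031/02/04.
From Tuesday, 2031/02/04, 15 business days (Feb 5, Feb 6, Feb 7, Feb 10, …, Feb 24, Feb 25, Feb 26, skipping weekends and the listed holiday on Feb 12) brings us to Wednesday, 2031/02/26, which is the date termination becomes effective.

2031/02/26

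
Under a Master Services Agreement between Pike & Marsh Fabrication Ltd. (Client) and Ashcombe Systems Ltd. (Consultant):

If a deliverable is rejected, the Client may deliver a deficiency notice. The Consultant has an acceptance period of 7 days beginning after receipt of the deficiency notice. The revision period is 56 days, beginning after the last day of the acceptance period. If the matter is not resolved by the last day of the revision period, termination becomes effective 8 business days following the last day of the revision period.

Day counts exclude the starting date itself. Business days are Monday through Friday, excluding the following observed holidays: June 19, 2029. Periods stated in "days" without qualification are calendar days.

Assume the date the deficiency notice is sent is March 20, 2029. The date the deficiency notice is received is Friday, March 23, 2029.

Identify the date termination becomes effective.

The last day of the acceptance period: March 23, 2029 + 7 days = March 30, 2029.
Adding 56 calendar days to March 30, 2029 gives May 25, 2029, which is the last day of the revision period.
The date termination becomes effective: 8 business days after Friday, May 25, 2029, skipping weekends — May 28, May 29, May 30, May 31, Jun 1, Jun 4, Jun 5, Jun 6 — lands on Wednesday, June 6, 2029.

June 6, 2029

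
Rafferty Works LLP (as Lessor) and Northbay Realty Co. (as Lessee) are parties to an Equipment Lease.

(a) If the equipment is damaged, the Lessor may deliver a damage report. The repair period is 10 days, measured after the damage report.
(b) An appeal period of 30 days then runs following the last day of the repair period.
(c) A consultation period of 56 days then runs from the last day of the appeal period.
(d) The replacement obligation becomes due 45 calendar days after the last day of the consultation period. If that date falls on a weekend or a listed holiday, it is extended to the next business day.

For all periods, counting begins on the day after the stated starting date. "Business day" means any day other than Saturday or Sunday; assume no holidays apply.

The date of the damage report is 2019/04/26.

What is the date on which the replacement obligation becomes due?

Adding 10 calendar days to 2019/04/26 gives 2019/05/06, which is the last day of the repair period.
Adding 30 calendar days to 2019/05/06 gives 2019/06/05, which is the last day of the appeal period.
Adding 56 calendar days to 2019/06/05 gives 2019/07/31, which is the last day of the consultation period.
Adding 45 calendar days to 2019/07/31 gives 2019/09/14, which is the date on which the replacement obligation becomes due. That falls on a Saturday, so it rolls to the next business day, Monday, 2019/09/16.

2019/09/16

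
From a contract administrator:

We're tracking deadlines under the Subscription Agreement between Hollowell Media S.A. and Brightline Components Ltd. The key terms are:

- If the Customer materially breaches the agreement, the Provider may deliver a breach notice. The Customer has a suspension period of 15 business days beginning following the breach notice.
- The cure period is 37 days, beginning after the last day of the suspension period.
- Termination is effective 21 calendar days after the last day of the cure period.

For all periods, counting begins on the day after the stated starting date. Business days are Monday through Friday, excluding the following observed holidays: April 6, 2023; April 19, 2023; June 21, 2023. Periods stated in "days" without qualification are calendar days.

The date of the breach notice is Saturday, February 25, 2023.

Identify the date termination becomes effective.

The last day of the suspension period: counting 15 business days from Saturday, February 25, 2023 (Feb 27, Feb 28, Mar 1, Mar 2, …, Mar 15, Mar 16, Mar 17, skipping weekends) reaches Friday, March 17, 2023.
The last day of the cure period: 37 calendar days after March 17, 2023 is April 23, 2023.
Adding 21 calendar days to April 23, 2023 gives May 14, 2023, which is the date termination becomes effective.

May 14, 2023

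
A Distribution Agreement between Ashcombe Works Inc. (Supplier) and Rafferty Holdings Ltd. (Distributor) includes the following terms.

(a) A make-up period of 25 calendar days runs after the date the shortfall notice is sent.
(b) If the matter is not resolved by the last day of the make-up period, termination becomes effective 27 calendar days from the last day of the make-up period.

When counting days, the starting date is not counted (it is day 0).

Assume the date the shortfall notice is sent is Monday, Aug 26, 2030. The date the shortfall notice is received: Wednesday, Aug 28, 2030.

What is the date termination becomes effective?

Adding 25 calendar days to Aug 26, 2030 gives Sep 20, 2030, which is the last day of the make-up period.
The date termination becomes effective: 27 calendar days after Sep 20, 2030 is Oct 17, 2030.

Oct 17, 2030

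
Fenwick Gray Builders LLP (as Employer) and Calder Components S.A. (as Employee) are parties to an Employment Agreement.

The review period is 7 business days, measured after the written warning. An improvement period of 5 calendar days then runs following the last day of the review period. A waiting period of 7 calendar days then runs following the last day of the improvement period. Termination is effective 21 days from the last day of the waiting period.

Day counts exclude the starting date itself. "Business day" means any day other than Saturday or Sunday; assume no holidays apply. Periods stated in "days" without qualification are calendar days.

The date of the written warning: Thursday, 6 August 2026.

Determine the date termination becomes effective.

From Thursday, 6 August 2026, 7 business days (Aug 7, Aug 10, Aug 11, Aug 12, Aug 13, Aug 14, Aug 17, skipping weekends) brings us to Monday, 17 August 2026, which is the last day of the review period.
The last day of the improvement period: 5 calendar days after 17 August 2026 is 22 August 2026.
Adding 7 calendar days to 22 August 2026 gives 29 August 2026, which is the last day of the waiting period.
The date termination becomes effective: 29 August 2026 + 21 days = 19 September 2026.

19 September 2026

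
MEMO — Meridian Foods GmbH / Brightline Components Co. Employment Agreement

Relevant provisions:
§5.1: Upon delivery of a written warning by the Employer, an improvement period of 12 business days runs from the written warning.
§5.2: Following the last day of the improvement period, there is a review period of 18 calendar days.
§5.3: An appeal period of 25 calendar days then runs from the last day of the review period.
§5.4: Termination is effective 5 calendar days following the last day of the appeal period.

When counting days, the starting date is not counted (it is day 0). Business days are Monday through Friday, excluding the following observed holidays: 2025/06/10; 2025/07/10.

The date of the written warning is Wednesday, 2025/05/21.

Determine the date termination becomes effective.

2025/07/24

From Wednesday, 2025/05/21, 12 business days (May 22, May 23, May 26, May 27, …, Jun 4, Jun 5, Jun 6, skipping weekends) brings us to Friday, 2025/06/06, which is the last day of the improvement period.
The last day of the review period: 2025/06/06 + 18 days = 2025/06/24.
The last day of the appeal period: 2025/06/24 + 25 days = 2025/07/19.
The date termination becomes effective: 5 calendar days after 2025/07/19 is 2025/07/24.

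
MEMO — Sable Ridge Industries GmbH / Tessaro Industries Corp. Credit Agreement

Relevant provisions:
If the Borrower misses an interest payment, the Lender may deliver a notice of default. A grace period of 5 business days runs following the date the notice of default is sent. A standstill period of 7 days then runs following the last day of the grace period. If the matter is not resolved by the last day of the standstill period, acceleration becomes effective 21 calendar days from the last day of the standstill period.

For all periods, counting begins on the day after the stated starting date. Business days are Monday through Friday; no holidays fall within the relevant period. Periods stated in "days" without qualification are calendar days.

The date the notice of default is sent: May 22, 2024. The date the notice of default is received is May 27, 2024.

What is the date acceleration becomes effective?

Jun 26, 2024

From Wednesday, May 22, 2024, 5 business days (May 23, May 24, May 27, May 28, May 29, skipping weekends) brings us to Wednesday, May 29, 2024, which is the last day of the grace period.
The last day of the standstill period: May 29, 2024 + 7 days = Jun 5, 2024.
Adding 21 calendar days to Jun 5, 2024 gives Jun 26, 2024, which is the date acceleration becomes effective.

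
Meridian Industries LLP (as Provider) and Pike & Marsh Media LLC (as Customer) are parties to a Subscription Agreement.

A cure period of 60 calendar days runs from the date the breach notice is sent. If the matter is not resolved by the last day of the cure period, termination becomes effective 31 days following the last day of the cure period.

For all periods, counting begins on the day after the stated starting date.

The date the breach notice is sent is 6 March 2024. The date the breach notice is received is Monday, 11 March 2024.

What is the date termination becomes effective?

5 June 2024

Adding 60 calendar days to 6 March 2024 gives 5 May 2024, which is the last day of the cure period.
The date termination becomes effective: 31 calendar days after 5 May 2024 is 5 June 2024.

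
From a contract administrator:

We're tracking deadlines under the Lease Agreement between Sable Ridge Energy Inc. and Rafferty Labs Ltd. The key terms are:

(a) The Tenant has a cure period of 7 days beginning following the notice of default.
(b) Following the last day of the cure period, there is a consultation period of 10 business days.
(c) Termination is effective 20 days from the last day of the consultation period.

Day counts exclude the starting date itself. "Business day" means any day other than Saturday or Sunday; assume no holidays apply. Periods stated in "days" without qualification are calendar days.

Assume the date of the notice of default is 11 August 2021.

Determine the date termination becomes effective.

The last day of the cure period: 7 calendar days after 11 August 2021 is 18 August 2021.
The last day of the consultation period: 10 business days after Wednesday, 18 August 2021, skipping weekends — Aug 19, Aug 20, Aug 23, Aug 24, Aug 25, Aug 26, Aug 27, Aug 30, Aug 31, Sep 1 — lands on Wednesday, 1 September 2021.
Adding 20 calendar days to 1 September 2021 gives 21 September 2021, which is the date termination becomes effective.

21 September 2021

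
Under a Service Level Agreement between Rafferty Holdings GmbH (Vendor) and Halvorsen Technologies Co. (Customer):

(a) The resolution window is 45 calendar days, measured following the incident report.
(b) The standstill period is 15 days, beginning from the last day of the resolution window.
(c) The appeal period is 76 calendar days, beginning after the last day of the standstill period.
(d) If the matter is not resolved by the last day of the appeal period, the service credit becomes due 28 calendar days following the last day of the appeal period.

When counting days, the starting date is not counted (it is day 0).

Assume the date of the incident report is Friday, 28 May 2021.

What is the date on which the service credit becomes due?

The last day of the resolution window: 45 calendar days after 28 May 2021 is 12 July 2021.
The last day of the standstill period: 15 calendar days after 12 July 2021 is 27 July 2021.
Adding 76 calendar days to 27 July 2021 gives 11 October 2021, which is the last day of the appeal period.
The date on which the service credit becomes due: 28 calendar days after 11 October 2021 is 8 November 2021.

8 November 2021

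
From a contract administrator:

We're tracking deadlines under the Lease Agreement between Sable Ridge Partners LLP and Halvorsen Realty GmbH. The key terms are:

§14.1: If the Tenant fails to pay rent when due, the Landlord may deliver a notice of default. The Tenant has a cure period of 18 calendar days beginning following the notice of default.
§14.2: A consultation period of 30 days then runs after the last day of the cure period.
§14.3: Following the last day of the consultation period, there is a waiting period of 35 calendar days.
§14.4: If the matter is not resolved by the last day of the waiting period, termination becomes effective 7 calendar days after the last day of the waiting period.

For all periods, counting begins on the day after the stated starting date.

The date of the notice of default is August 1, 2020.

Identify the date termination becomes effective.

October 30, 2020

Adding 18 calendar days to August 1, 2020 gives August 19, 2020, which is the last day of the cure period.
The last day of the consultation period: August 19, 2020 + 30 days = September 18, 2020.
Adding 35 calendar days to September 18, 2020 gives October 23, 2020, which is the last day of the waiting period.
The date termination becomes effective: October 23, 2020 + 7 days = October 30, 2020.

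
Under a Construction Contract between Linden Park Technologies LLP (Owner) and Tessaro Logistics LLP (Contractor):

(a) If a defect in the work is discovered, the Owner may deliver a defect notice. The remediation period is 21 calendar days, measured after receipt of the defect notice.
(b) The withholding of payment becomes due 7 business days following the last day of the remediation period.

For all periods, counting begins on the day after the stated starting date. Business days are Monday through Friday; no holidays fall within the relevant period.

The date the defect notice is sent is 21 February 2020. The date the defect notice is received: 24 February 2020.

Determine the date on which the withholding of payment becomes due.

25 March 2020

The last day of the remediation period: 24 February 2020 + 21 days = 16 March 2020.
From Monday, 16 March 2020, 7 business days (Mar 17, Mar 18, Mar 19, Mar 20, Mar 23, Mar 24, Mar 25, skipping weekends) brings us to Wednesday, 25 March 2020, which is the date on which the withholding of payment becomes due.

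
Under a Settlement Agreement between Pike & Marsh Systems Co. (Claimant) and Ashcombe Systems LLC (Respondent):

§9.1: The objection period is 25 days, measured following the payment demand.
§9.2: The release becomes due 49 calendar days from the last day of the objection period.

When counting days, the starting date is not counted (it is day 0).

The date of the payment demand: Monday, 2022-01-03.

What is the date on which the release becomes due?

2022-03-18

Adding 25 calendar days to 2022-01-03 gives 2022-01-28, which is the last day of the objection period.
The date on which the release becomes due: 49 calendar days after 2022-01-28 is 2022-03-18.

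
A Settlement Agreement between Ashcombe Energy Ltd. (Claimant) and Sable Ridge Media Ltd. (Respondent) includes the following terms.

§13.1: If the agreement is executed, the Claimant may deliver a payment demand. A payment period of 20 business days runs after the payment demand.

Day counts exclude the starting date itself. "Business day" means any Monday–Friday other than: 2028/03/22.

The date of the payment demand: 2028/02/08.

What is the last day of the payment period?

2028/03/07

The last day of the payment period: 20 business days after Tuesday, 2028/02/08, skipping weekends — Feb 9, Feb 10, Feb 11, Feb 14, …, Mar 3, Mar 6, Mar 7 — lands on Tuesday, 2028/03/07.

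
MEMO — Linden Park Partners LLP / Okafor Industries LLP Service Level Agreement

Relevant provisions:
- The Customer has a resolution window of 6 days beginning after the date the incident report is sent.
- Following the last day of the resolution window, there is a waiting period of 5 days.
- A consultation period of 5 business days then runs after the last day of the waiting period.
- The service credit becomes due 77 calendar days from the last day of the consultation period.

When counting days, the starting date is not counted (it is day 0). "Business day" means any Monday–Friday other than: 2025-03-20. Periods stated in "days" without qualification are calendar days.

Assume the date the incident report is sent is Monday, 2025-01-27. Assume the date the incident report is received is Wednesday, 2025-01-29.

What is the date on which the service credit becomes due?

2025-05-02

The last day of the resolution window: 6 calendar days after 2025-01-27 is 2025-02-02.
Adding 5 calendar days to 2025-02-02 gives 2025-02-07, which is the last day of the waiting period.
The last day of the consultation period: 5 business days after Friday, 2025-02-07, skipping weekends — Feb 10, Feb 11, Feb 12, Feb 13, Feb 14 — lands on Friday, 2025-02-14.
The date on which the service credit becomes due: 2025-02-14 + 77 days = 2025-05-02.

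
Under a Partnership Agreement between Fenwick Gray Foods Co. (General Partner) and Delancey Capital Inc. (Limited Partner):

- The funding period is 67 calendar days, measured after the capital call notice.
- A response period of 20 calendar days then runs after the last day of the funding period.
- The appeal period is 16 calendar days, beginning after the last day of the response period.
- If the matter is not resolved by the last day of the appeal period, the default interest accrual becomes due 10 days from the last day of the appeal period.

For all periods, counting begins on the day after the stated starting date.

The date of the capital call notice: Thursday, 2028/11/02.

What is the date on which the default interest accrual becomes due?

The last day of the funding period: 2028/11/02 + 67 days = 2029/01/08.
Adding 20 calendar days to 2029/01/08 gives 2029/01/28, which is the last day of the response period.
The last day of the appeal period: 16 calendar days after 2029/01/28 is 2029/02/13.
Adding 10 calendar days to 2029/02/13 gives 2029/02/23, which is the date on which the default interest accrual becomes due.

2029/02/23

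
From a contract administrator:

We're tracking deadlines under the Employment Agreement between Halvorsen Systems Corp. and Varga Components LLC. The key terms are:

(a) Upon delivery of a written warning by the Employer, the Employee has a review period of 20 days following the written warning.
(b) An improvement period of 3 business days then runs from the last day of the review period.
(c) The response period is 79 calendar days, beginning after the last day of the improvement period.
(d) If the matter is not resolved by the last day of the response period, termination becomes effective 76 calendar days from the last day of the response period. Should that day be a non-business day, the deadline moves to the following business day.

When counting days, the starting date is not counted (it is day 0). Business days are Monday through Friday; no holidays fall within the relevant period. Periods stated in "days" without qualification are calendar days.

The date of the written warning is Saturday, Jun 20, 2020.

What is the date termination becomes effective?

The last day of the review period: Jun 20, 2020 + 20 days = Jul 10, 2020.
The last day of the improvement period: counting 3 business days from Friday, Jul 10, 2020 (Jul 13, Jul 14, Jul 15, skipping weekends) reaches Wednesday, Jul 15, 2020.
Adding 79 calendar days to Jul 15, 2020 gives Oct 2, 2020, which is the last day of the response period.
The date termination becomes effective: Oct 2, 2020 + 76 days = Dec 17, 2020. Dec 17, 2020 is a Thursday, so no roll-forward applies.

Dec 17, 2020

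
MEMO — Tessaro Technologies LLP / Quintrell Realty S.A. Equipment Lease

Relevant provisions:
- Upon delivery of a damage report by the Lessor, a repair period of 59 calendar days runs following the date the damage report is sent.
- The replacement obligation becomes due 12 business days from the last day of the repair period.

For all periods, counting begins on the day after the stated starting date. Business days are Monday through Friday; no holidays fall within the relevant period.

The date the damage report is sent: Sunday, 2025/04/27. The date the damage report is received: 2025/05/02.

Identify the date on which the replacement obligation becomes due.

2025/07/11

The last day of the repair period: 2025/04/27 + 59 days = 2025/06/25.
From Wednesday, 2025/06/25, 12 business days (Jun 26, Jun 27, Jun 30, Jul 1, …, Jul 9, Jul 10, Jul 11, skipping weekends) brings us to Friday, 2025/07/11, which is the date on which the replacement obligation becomes due.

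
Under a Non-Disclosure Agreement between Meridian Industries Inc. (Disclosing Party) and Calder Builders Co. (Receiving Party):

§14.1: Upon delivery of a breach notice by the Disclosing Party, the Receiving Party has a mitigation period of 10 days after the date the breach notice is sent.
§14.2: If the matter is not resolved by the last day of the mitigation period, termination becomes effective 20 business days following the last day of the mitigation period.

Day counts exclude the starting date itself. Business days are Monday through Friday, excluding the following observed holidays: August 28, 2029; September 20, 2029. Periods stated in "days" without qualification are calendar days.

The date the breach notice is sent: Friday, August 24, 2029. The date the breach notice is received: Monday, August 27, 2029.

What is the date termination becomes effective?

October 2, 2029

The last day of the mitigation period: August 24, 2029 + 10 days = September 3, 2029.
From Monday, September 3, 2029, 20 business days (Sep 4, Sep 5, Sep 6, Sep 7, …, Sep 28, Oct 1, Oct 2, skipping weekends and the listed holiday on Sep 20) brings us to Tuesday, October 2, 2029, which is the date termination becomes effective.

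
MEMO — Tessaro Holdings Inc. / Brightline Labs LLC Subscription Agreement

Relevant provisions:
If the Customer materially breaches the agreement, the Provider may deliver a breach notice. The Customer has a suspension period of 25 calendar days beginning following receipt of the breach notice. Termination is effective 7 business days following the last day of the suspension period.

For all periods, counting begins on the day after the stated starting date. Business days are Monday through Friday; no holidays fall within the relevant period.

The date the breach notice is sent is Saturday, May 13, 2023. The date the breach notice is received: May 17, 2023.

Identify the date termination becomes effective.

Adding 25 calendar days to May 17, 2023 gives June 11, 2023, which is the last day of the suspension period.
The date termination becomes effective: 7 business days after Sunday, June 11, 2023, skipping weekends — Jun 12, Jun 13, Jun 14, Jun 15, Jun 16, Jun 19, Jun 20 — lands on Tuesday, June 20, 2023.

June 20, 2023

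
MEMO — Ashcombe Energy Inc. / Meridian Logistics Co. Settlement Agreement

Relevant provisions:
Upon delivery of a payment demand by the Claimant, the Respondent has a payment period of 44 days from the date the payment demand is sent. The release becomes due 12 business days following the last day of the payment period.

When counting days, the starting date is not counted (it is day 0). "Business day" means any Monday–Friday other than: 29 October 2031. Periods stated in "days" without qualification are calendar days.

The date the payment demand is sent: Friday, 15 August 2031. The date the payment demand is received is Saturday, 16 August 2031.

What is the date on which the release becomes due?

14 October 2031

The last day of the payment period: 15 August 2031 + 44 days = 28 September 2031.
The date on which the release becomes due: 12 business days after Sunday, 28 September 2031, skipping weekends — Sep 29, Sep 30, Oct 1, Oct 2, …, Oct 10, Oct 13, Oct 14 — lands on Tuesday, 14 October 2031.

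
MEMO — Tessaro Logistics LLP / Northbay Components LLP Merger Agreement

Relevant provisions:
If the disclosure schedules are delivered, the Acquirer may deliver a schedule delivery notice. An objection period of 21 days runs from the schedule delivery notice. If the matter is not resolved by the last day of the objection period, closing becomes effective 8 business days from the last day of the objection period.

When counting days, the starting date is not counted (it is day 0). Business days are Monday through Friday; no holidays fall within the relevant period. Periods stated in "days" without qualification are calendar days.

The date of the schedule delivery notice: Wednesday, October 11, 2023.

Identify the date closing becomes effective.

November 13, 2023

The last day of the objection period: October 11, 2023 + 21 days = November 1, 2023.
The date closing becomes effective: 8 business days after Wednesday, November 1, 2023, skipping weekends — Nov 2, Nov 3, Nov 6, Nov 7, Nov 8, Nov 9, Nov 10, Nov 13 — lands on Monday, November 13, 2023.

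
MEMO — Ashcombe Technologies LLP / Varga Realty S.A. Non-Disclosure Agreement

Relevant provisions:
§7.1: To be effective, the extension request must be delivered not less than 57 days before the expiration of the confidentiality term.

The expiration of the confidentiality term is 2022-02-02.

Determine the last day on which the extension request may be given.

Counting back 57 calendar days from 2022-02-02 gives 2021-12-07.

2021-12-07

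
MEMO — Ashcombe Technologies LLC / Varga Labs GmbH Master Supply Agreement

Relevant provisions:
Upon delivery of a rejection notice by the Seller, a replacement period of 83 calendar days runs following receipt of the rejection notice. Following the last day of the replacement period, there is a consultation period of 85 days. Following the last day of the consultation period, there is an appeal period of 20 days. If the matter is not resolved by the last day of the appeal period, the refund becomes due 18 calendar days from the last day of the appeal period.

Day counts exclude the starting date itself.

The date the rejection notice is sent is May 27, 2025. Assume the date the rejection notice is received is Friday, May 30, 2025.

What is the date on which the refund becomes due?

Dec 22, 2025

The last day of the replacement period: 83 calendar days after May 30, 2025 is Aug 21, 2025.
Adding 85 calendar days to Aug 21, 2025 gives Nov 14, 2025, which is the last day of the consultation period.
The last day of the appeal period: Nov 14, 2025 + 20 days = Dec 4, 2025.
The date on which the refund becomes due: 18 calendar days after Dec 4, 2025 is Dec 22, 2025.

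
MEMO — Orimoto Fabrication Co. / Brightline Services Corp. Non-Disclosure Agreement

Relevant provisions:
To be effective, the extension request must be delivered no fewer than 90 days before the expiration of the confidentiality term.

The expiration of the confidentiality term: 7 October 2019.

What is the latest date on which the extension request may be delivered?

Counting back 90 calendar days from 7 October 2019 gives 9 July 2019.

9 July 2019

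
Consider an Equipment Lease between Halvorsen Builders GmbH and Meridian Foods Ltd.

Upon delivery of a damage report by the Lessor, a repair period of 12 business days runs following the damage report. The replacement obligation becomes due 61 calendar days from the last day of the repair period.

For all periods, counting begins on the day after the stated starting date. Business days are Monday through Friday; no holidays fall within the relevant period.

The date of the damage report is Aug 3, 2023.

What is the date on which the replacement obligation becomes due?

The last day of the repair period: 12 business days after Thursday, Aug 3, 2023, skipping weekends — Aug 4, Aug 7, Aug 8, Aug 9, …, Aug 17, Aug 18, Aug 21 — lands on Monday, Aug 21, 2023.
The date on which the replacement obligation becomes due: 61 calendar days after Aug 21, 2023 is Oct 21, 2023.

Oct 21, 2023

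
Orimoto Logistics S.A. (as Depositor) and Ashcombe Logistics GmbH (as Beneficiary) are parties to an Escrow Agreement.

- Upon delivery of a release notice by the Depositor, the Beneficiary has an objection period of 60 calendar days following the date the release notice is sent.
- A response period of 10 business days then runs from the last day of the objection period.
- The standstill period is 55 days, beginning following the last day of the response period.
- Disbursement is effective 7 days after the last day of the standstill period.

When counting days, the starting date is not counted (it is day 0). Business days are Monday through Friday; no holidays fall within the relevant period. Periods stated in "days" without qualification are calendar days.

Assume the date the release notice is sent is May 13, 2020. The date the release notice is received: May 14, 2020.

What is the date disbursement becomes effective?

Sep 24, 2020

The last day of the objection period: May 13, 2020 + 60 days = Jul 12, 2020.
From Sunday, Jul 12, 2020, 10 business days (Jul 13, Jul 14, Jul 15, Jul 16, Jul 17, Jul 20, Jul 21, Jul 22, Jul 23, Jul 24, skipping weekends) brings us to Friday, Jul 24, 2020, which is the last day of the response period.
The last day of the standstill period: 55 calendar days after Jul 24, 2020 is Sep 17, 2020.
Adding 7 calendar days to Sep 17, 2020 gives Sep 24, 2020, which is the date disbursement becomes effective.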